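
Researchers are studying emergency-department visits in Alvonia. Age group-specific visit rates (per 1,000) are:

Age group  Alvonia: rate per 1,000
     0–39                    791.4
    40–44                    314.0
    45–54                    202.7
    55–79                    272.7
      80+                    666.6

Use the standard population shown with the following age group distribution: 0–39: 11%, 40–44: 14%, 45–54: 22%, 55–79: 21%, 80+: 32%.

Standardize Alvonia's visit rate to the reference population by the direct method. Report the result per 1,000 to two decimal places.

Standard weights: 0.11, 0.14, 0.22, 0.21, 0.32.
Standardized rate: 0.1100×791.4 + 0.1400×314.0 + 0.2200×202.7 + 0.2100×272.7 + 0.3200×666.6 = 446.1870 per 1,000.

446.19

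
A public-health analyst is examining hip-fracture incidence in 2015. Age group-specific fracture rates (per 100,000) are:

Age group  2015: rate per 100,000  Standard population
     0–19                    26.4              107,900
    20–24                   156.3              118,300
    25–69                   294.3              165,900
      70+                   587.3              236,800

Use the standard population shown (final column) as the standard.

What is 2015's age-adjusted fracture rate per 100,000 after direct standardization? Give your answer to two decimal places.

332.70

Standard total = 628,900; weights = 0.1716, 0.1881, 0.2638, 0.3765.
Standardized rate: 0.1716×26.4 + 0.1881×156.3 + 0.2638×294.3 + 0.3765×587.3 = 332.7013 per 100,000.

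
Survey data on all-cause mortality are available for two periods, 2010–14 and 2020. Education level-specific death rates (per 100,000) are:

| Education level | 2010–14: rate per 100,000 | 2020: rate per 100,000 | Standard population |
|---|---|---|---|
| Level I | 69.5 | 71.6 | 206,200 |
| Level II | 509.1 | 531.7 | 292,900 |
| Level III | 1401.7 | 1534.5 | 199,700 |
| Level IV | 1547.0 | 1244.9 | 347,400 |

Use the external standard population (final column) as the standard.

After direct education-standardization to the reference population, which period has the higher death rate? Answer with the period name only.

Standard total = 1,046,200; weights = 0.1971, 0.2800, 0.1909, 0.3321.
2010–14: 0.1971×69.5 + 0.2800×509.1 + 0.1909×1401.7 + 0.3321×1547.0 = 937.4819 per 100,000.
2020: 0.1971×71.6 + 0.2800×531.7 + 0.1909×1534.5 + 0.3321×1244.9 = 869.2571 per 100,000.

2010–14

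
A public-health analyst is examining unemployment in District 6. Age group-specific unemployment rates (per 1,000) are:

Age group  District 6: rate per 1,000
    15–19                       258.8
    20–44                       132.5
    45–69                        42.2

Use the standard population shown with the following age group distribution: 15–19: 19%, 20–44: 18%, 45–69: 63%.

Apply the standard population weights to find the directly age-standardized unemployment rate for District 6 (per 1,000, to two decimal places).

Standard weights: 0.19, 0.18, 0.63.
Standardized rate: 0.1900×258.8 + 0.1800×132.5 + 0.6300×42.2 = 99.6080 per 1,000.

99.61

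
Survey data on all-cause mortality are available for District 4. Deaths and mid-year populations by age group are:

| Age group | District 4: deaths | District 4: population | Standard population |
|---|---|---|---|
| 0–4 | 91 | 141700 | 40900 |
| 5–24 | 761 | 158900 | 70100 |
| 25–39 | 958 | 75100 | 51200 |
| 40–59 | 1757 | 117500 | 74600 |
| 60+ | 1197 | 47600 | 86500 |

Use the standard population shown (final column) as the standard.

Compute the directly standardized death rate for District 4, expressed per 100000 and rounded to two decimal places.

1331.84

Age-specific rates per 100000 for District 4: 64.22, 478.92, 1275.63, 1495.32, 2514.71.
Standard total = 323300; weights = 0.1265, 0.2168, 0.1584, 0.2307, 0.2676.
Standardized rate: 0.1265×64.22 + 0.2168×478.92 + 0.1584×1275.63 + 0.2307×1495.32 + 0.2676×2514.71 = 1331.8403 per 100000.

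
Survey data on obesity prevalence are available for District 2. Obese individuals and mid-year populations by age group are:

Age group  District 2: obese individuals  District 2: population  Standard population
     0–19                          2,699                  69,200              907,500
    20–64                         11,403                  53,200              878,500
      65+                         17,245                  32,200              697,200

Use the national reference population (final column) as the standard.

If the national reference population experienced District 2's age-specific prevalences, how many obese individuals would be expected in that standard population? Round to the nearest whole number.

597086

Age-specific rates per 1,000 for District 2: 39.003, 214.342, 535.559.
Expected obese individuals = Σ (standard pop × age-specific rate ÷ 1,000)
= 907,500×39.003/1,000 + 878,500×214.342/1,000 + 697,200×535.559/1,000
= 35395.12 + 188299.54 + 373391.74 = 597086.40.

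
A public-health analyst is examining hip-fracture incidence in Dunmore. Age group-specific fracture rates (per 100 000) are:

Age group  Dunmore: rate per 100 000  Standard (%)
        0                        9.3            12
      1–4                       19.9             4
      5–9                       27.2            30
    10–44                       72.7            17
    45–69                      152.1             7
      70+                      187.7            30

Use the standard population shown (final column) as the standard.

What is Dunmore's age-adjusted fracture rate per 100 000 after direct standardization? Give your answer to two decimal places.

89.39

Standard weights: 0.12, 0.04, 0.30, 0.17, 0.07, 0.30.
Standardized rate: 0.1200×9.3 + 0.0400×19.9 + 0.3000×27.2 + 0.1700×72.7 + 0.0700×152.1 + 0.3000×187.7 = 89.3880 per 100 000.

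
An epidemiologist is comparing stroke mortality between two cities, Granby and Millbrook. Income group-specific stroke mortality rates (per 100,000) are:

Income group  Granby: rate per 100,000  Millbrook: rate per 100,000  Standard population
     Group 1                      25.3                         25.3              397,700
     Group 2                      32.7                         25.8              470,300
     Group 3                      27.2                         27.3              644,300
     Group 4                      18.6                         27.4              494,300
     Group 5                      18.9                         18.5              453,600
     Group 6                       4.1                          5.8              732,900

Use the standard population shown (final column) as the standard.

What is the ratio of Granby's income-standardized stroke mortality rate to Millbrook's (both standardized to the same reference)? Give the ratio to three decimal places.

0.966

Standard total = 3,193,100; weights = 0.1245, 0.1473, 0.2018, 0.1548, 0.1421, 0.2295.
Granby: 0.1245×25.3 + 0.1473×32.7 + 0.2018×27.2 + 0.1548×18.6 + 0.1421×18.9 + 0.2295×4.1 = 19.9610 per 100,000.
Millbrook: 0.1245×25.3 + 0.1473×25.8 + 0.2018×27.3 + 0.1548×27.4 + 0.1421×18.5 + 0.2295×5.8 = 20.6605 per 100,000.
Ratio = 19.9610 ÷ 20.6605 = 0.96614.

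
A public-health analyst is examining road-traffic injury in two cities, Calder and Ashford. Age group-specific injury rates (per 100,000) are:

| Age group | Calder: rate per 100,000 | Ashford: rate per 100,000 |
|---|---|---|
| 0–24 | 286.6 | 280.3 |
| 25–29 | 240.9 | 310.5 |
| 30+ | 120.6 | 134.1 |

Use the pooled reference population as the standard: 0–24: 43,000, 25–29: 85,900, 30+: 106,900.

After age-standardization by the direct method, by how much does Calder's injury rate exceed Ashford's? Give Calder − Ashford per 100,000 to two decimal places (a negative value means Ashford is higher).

-30.33

Standard total = 235,800; weights = 0.1824, 0.3643, 0.4534.
Calder: 0.1824×286.6 + 0.3643×240.9 + 0.4534×120.6 = 194.6957 per 100,000.
Ashford: 0.1824×280.3 + 0.3643×310.5 + 0.4534×134.1 = 225.0218 per 100,000.
Difference = 194.6957 − 225.0218 = -30.3261.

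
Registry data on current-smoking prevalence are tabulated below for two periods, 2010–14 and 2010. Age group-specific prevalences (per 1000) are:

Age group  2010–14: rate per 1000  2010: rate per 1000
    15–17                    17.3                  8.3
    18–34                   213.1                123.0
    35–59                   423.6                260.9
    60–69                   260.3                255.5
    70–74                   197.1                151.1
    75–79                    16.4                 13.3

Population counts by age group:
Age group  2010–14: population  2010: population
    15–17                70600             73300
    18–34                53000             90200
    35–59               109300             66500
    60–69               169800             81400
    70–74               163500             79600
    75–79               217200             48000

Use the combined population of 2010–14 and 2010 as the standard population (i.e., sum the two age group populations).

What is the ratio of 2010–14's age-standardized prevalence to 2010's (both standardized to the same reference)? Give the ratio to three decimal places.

Combined standard total = 1222400; weights = 0.1177, 0.1171, 0.1438, 0.2055, 0.1989, 0.2170.
2010–14: 0.1177×17.3 + 0.1171×213.1 + 0.1438×423.6 + 0.2055×260.3 + 0.1989×197.1 + 0.2170×16.4 = 184.1671 per 1000.
2010: 0.1177×8.3 + 0.1171×123.0 + 0.1438×260.9 + 0.2055×255.5 + 0.1989×151.1 + 0.2170×13.3 = 138.3470 per 1000.
Ratio = 184.1671 ÷ 138.3470 = 1.33120.

1.331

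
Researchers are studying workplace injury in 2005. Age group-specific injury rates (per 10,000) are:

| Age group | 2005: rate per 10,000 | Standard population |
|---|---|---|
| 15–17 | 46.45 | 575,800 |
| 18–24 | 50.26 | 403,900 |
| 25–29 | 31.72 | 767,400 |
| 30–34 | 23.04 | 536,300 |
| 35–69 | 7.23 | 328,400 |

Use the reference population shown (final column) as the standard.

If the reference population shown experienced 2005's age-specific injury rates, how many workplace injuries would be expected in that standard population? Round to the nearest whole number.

8612

Expected workplace injuries = Σ (standard pop × age-specific rate ÷ 10,000)
= 575,800×46.45/10,000 + 403,900×50.26/10,000 + 767,400×31.72/10,000 + 536,300×23.04/10,000 + 328,400×7.23/10,000
= 2674.59 + 2030.00 + 2434.19 + 1235.64 + 237.43 = 8611.85.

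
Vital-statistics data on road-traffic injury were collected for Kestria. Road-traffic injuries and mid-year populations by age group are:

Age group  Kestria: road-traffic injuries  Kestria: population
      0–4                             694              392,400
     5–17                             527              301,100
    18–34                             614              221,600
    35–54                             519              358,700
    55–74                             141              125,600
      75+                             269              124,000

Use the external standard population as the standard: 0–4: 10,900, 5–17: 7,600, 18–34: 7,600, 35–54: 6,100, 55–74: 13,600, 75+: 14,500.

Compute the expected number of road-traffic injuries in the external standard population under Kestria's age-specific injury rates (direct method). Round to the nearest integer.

Age-specific rates per 100,000 for Kestria: 176.86, 175.02, 277.08, 144.69, 112.26, 216.94.
Expected road-traffic injuries = Σ (standard pop × age-specific rate ÷ 100,000)
= 10,900×176.86/100,000 + 7,600×175.02/100,000 + 7,600×277.08/100,000 + 6,100×144.69/100,000 + 13,600×112.26/100,000 + 14,500×216.94/100,000
= 19.28 + 13.30 + 21.06 + 8.83 + 15.27 + 31.46 = 109.19.

109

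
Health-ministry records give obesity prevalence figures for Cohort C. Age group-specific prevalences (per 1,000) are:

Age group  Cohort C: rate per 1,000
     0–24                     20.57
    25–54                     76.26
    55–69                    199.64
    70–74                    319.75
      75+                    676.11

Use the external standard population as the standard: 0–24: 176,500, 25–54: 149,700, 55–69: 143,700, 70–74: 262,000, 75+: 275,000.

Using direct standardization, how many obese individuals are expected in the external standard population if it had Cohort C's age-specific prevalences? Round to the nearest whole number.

313440

Expected obese individuals = Σ (standard pop × age-specific rate ÷ 1,000)
= 176,500×20.57/1,000 + 149,700×76.26/1,000 + 143,700×199.64/1,000 + 262,000×319.75/1,000 + 275,000×676.11/1,000
= 3630.61 + 11416.12 + 28688.27 + 83774.50 + 185930.25 = 313439.74.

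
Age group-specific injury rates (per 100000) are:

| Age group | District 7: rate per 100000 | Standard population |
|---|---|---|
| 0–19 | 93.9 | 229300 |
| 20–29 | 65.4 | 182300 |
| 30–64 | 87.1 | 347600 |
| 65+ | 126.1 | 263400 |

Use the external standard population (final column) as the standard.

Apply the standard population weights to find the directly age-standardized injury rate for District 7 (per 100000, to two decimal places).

94.80

Standard total = 1022600; weights = 0.2242, 0.1783, 0.3399, 0.2576.
Standardized rate: 0.2242×93.9 + 0.1783×65.4 + 0.3399×87.1 + 0.2576×126.1 = 94.8019 per 100000.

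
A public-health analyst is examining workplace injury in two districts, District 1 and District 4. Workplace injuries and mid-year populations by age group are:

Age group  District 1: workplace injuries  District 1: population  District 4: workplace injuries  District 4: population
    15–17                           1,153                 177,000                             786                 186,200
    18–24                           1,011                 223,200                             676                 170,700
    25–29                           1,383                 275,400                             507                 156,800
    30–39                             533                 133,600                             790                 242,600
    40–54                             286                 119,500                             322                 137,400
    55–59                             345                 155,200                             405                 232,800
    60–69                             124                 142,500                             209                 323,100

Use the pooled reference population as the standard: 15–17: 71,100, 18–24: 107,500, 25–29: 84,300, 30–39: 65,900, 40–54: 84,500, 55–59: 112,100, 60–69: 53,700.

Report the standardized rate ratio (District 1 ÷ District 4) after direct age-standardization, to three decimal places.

Age-specific rates per 10,000 for District 1: 65.14, 45.30, 50.22, 39.90, 23.93, 22.23, 8.70.
For District 4: 42.21, 39.60, 32.33, 32.56, 23.44, 17.40, 6.47.
Standard total = 579,100; weights = 0.1228, 0.1856, 0.1456, 0.1138, 0.1459, 0.1936, 0.0927.
District 1: 0.1228×65.14 + 0.1856×45.30 + 0.1456×50.22 + 0.1138×39.90 + 0.1459×23.93 + 0.1936×22.23 + 0.0927×8.70 = 36.8586 per 10,000.
District 4: 0.1228×42.21 + 0.1856×39.60 + 0.1456×32.33 + 0.1138×32.56 + 0.1459×23.44 + 0.1936×17.40 + 0.0927×6.47 = 28.3337 per 10,000.
Ratio = 36.8586 ÷ 28.3337 = 1.30087.

1.301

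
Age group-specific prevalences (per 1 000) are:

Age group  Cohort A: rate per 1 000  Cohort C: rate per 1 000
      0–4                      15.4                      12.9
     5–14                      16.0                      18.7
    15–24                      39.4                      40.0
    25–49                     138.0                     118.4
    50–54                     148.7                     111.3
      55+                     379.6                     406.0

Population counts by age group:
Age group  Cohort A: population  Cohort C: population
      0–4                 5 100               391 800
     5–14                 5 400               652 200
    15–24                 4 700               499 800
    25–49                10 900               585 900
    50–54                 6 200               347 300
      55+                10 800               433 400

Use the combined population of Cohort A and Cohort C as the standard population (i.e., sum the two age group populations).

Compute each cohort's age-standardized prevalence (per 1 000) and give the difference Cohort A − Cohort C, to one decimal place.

Combined standard total = 2 953 500; weights = 0.1344, 0.2227, 0.1708, 0.2021, 0.1197, 0.1504.
Cohort A: 0.1344×15.4 + 0.2227×16.0 + 0.1708×39.4 + 0.2021×138.0 + 0.1197×148.7 + 0.1504×379.6 = 115.1357 per 1 000.
Cohort C: 0.1344×12.9 + 0.2227×18.7 + 0.1708×40.0 + 0.2021×118.4 + 0.1197×111.3 + 0.1504×406.0 = 111.0371 per 1 000.
Difference = 115.1357 − 111.0371 = 4.0986.

4.1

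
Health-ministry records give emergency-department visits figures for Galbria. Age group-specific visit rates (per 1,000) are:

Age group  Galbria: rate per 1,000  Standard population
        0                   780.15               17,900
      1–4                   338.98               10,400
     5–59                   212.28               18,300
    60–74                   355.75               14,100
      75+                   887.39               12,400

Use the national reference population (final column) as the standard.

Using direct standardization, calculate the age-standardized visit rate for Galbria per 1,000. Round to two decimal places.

511.55

Standard total = 73,100; weights = 0.2449, 0.1423, 0.2503, 0.1929, 0.1696.
Standardized rate: 0.2449×780.15 + 0.1423×338.98 + 0.2503×212.28 + 0.1929×355.75 + 0.1696×887.39 = 511.5528 per 1,000.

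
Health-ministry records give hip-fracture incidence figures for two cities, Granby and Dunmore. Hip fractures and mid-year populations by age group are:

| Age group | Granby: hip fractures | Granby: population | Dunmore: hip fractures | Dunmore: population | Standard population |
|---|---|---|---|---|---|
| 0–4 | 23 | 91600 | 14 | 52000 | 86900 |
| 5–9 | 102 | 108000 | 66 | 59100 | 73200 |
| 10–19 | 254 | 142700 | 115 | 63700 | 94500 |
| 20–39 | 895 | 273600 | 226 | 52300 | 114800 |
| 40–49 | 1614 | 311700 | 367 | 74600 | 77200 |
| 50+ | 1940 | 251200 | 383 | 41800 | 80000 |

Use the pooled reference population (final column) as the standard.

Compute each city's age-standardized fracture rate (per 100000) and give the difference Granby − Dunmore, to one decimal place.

Age-specific rates per 100000 for Granby: 25.11, 94.44, 178.00, 327.12, 517.81, 772.29.
For Dunmore: 26.92, 111.68, 180.53, 432.12, 491.96, 916.27.
Standard total = 526600; weights = 0.1650, 0.1390, 0.1795, 0.2180, 0.1466, 0.1519.
Granby: 0.1650×25.11 + 0.1390×94.44 + 0.1795×178.00 + 0.2180×327.12 + 0.1466×517.81 + 0.1519×772.29 = 313.7625 per 100000.
Dunmore: 0.1650×26.92 + 0.1390×111.68 + 0.1795×180.53 + 0.2180×432.12 + 0.1466×491.96 + 0.1519×916.27 = 357.8861 per 100000.
Difference = 313.7625 − 357.8861 = -44.1237.

-44.1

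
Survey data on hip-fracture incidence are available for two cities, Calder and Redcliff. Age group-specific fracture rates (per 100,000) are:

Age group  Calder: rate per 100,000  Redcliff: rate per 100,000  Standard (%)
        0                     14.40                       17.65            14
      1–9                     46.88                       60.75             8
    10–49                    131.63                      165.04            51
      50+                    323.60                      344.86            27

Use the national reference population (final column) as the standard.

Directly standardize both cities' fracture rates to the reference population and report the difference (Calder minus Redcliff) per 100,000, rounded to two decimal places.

Standard weights: 0.14, 0.08, 0.51, 0.27.
Calder: 0.1400×14.40 + 0.0800×46.88 + 0.5100×131.63 + 0.2700×323.60 = 160.2697 per 100,000.
Redcliff: 0.1400×17.65 + 0.0800×60.75 + 0.5100×165.04 + 0.2700×344.86 = 184.6136 per 100,000.
Difference = 160.2697 − 184.6136 = -24.3439.

-24.34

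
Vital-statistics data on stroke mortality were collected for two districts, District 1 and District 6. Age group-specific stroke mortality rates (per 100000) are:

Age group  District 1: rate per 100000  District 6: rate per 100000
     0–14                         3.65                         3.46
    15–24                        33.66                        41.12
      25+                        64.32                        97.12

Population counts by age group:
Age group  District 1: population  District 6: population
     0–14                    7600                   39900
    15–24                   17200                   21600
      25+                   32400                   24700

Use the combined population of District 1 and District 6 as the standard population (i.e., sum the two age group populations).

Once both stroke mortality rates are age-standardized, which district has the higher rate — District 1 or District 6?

Combined standard total = 143400; weights = 0.3312, 0.2706, 0.3982.
District 1: 0.3312×3.65 + 0.2706×33.66 + 0.3982×64.32 = 35.9279 per 100000.
District 6: 0.3312×3.46 + 0.2706×41.12 + 0.3982×97.12 = 50.9439 per 100000.
The crude rates (47.04 vs 39.73) would put District 1 higher, but that reflects its age composition; once standardized to a common age structure, District 6 has the higher underlying rate.

District 6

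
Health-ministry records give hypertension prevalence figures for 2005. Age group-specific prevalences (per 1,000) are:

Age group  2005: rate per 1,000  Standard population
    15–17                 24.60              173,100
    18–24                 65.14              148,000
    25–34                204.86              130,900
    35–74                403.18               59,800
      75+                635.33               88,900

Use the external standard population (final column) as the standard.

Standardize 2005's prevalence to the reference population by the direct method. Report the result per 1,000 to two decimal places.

201.94

Standard total = 600,700; weights = 0.2882, 0.2464, 0.2179, 0.0996, 0.1480.
Standardized rate: 0.2882×24.60 + 0.2464×65.14 + 0.2179×204.86 + 0.0996×403.18 + 0.1480×635.33 = 201.9413 per 1,000.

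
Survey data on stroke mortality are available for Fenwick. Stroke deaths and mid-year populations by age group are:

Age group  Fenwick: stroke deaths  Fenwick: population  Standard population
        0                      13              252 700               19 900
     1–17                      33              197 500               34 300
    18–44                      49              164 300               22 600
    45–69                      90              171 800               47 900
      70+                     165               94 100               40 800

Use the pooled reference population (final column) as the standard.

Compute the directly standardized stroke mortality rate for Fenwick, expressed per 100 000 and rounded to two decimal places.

66.54

Age-specific rates per 100 000 for Fenwick: 5.14, 16.71, 29.82, 52.39, 175.35.
Standard total = 165 500; weights = 0.1202, 0.2073, 0.1366, 0.2894, 0.2465.
Standardized rate: 0.1202×5.14 + 0.2073×16.71 + 0.1366×29.82 + 0.2894×52.39 + 0.2465×175.35 = 66.5432 per 100 000.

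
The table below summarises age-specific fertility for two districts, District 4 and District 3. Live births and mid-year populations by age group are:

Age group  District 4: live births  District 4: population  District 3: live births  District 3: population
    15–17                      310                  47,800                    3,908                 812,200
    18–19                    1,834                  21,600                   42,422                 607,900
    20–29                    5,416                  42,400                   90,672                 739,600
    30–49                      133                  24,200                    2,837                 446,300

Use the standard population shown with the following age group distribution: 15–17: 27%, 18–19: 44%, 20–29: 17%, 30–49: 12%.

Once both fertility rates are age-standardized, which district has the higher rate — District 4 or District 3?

District 4

Age-specific rates per 1,000 for District 4: 6.485, 84.907, 127.736, 5.496.
For District 3: 4.812, 69.785, 122.596, 6.357.
Standard weights: 0.27, 0.44, 0.17, 0.12.
District 4: 0.2700×6.485 + 0.4400×84.907 + 0.1700×127.736 + 0.1200×5.496 = 61.4849 per 1,000.
District 3: 0.2700×4.812 + 0.4400×69.785 + 0.1700×122.596 + 0.1200×6.357 = 53.6084 per 1,000.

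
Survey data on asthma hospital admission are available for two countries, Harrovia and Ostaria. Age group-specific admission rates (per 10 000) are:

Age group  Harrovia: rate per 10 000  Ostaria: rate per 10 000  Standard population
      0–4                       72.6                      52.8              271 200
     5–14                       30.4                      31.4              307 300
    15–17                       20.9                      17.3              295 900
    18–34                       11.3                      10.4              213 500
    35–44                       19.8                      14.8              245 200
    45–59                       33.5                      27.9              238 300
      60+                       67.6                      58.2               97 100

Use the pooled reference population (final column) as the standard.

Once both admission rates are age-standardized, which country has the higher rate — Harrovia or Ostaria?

Standard total = 1 668 500; weights = 0.1625, 0.1842, 0.1773, 0.1280, 0.1470, 0.1428, 0.0582.
Harrovia: 0.1625×72.6 + 0.1842×30.4 + 0.1773×20.9 + 0.1280×11.3 + 0.1470×19.8 + 0.1428×33.5 + 0.0582×67.6 = 34.1803 per 10 000.
Ostaria: 0.1625×52.8 + 0.1842×31.4 + 0.1773×17.3 + 0.1280×10.4 + 0.1470×14.8 + 0.1428×27.9 + 0.0582×58.2 = 28.3109 per 10 000.

Harrovia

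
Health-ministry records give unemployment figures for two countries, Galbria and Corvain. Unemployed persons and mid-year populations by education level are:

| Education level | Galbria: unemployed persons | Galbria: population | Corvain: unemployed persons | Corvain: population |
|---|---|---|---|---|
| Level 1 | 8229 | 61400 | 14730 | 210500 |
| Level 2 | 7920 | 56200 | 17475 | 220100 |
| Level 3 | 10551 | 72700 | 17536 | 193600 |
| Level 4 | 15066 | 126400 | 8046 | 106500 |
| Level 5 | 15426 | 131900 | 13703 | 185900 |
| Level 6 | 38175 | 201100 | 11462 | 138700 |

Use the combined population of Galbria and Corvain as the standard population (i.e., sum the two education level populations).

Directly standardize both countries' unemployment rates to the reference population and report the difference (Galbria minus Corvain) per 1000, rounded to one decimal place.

64.1

Education-specific rates per 1000 for Galbria: 134.023, 140.925, 145.131, 119.193, 116.952, 189.831.
For Corvain: 69.976, 79.396, 90.579, 75.549, 73.712, 82.639.
Combined standard total = 1705000; weights = 0.1595, 0.1621, 0.1562, 0.1366, 0.1864, 0.1993.
Galbria: 0.1595×134.023 + 0.1621×140.925 + 0.1562×145.131 + 0.1366×119.193 + 0.1864×116.952 + 0.1993×189.831 = 142.7911 per 1000.
Corvain: 0.1595×69.976 + 0.1621×79.396 + 0.1562×90.579 + 0.1366×75.549 + 0.1864×73.712 + 0.1993×82.639 = 78.7016 per 1000.
Difference = 142.7911 − 78.7016 = 64.0894.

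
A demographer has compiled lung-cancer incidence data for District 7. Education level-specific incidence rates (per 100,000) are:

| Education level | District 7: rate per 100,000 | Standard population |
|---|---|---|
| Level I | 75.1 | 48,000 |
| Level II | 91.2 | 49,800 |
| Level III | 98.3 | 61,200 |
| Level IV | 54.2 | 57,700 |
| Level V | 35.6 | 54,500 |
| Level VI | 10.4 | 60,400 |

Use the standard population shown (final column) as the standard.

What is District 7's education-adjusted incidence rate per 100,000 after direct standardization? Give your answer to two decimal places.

59.89

Standard total = 331,600; weights = 0.1448, 0.1502, 0.1846, 0.1740, 0.1644, 0.1821.
Standardized rate: 0.1448×75.1 + 0.1502×91.2 + 0.1846×98.3 + 0.1740×54.2 + 0.1644×35.6 + 0.1821×10.4 = 59.8861 per 100,000.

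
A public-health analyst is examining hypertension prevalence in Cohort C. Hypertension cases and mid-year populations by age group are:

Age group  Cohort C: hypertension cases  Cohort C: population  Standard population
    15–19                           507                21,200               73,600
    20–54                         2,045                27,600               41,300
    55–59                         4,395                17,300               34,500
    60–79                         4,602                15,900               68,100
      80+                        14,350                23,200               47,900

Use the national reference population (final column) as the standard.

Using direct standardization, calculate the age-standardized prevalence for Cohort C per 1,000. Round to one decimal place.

Age-specific rates per 1,000 for Cohort C: 23.915, 74.094, 254.046, 289.434, 618.534.
Standard total = 265,400; weights = 0.2773, 0.1556, 0.1300, 0.2566, 0.1805.
Standardized rate: 0.2773×23.915 + 0.1556×74.094 + 0.1300×254.046 + 0.2566×289.434 + 0.1805×618.534 = 237.0878 per 1,000.

237.1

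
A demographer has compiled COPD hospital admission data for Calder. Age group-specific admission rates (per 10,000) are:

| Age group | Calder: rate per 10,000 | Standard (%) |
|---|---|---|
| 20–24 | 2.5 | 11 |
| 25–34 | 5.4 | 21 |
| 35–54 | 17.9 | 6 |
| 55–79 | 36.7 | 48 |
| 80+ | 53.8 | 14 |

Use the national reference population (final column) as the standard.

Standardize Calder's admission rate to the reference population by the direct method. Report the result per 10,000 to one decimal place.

Standard weights: 0.11, 0.21, 0.06, 0.48, 0.14.
Standardized rate: 0.1100×2.5 + 0.2100×5.4 + 0.0600×17.9 + 0.4800×36.7 + 0.1400×53.8 = 27.6310 per 10,000.

27.6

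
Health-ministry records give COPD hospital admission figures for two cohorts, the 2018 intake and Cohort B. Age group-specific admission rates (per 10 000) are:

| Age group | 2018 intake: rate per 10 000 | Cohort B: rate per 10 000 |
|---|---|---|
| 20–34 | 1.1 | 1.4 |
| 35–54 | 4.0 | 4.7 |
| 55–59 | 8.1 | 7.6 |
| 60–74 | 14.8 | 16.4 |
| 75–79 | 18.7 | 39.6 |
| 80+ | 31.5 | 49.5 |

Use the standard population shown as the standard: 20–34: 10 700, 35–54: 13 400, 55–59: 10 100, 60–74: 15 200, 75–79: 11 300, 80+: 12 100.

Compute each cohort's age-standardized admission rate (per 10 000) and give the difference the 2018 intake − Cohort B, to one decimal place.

Standard total = 72 800; weights = 0.1470, 0.1841, 0.1387, 0.2088, 0.1552, 0.1662.
The 2018 intake: 0.1470×1.1 + 0.1841×4.0 + 0.1387×8.1 + 0.2088×14.8 + 0.1552×18.7 + 0.1662×31.5 = 13.2500 per 10 000.
Cohort B: 0.1470×1.4 + 0.1841×4.7 + 0.1387×7.6 + 0.2088×16.4 + 0.1552×39.6 + 0.1662×49.5 = 19.9235 per 10 000.
Difference = 13.2500 − 19.9235 = -6.6735.

-6.7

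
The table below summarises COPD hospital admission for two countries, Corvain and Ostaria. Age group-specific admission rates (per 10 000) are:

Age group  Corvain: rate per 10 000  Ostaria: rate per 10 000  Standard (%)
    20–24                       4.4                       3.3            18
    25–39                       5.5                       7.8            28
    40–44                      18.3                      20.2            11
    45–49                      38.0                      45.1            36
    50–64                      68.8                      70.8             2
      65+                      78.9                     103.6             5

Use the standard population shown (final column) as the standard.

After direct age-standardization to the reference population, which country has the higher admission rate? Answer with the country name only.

Ostaria

Standard weights: 0.18, 0.28, 0.11, 0.36, 0.02, 0.05.
Corvain: 0.1800×4.4 + 0.2800×5.5 + 0.1100×18.3 + 0.3600×38.0 + 0.0200×68.8 + 0.0500×78.9 = 23.3460 per 10 000.
Ostaria: 0.1800×3.3 + 0.2800×7.8 + 0.1100×20.2 + 0.3600×45.1 + 0.0200×70.8 + 0.0500×103.6 = 27.8320 per 10 000.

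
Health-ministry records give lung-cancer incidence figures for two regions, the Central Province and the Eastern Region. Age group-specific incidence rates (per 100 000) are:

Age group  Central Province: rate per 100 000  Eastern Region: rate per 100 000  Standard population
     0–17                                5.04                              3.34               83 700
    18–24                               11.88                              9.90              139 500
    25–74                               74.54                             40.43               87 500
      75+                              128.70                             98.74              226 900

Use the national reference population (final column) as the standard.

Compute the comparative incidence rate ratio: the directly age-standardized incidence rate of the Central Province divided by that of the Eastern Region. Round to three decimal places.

1.370

Standard total = 537 600; weights = 0.1557, 0.2595, 0.1628, 0.4221.
The Central Province: 0.1557×5.04 + 0.2595×11.88 + 0.1628×74.54 + 0.4221×128.70 = 70.3188 per 100 000.
The Eastern Region: 0.1557×3.34 + 0.2595×9.90 + 0.1628×40.43 + 0.4221×98.74 = 51.3436 per 100 000.
Ratio = 70.3188 ÷ 51.3436 = 1.36957.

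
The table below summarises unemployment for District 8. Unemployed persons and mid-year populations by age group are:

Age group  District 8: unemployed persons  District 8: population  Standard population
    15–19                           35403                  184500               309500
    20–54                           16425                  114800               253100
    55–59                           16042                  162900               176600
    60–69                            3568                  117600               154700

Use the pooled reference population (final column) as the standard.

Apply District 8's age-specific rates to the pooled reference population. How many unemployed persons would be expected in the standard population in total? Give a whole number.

Age-specific rates per 1000 for District 8: 191.886, 143.075, 98.478, 30.340.
Expected unemployed persons = Σ (standard pop × age-specific rate ÷ 1000)
= 309500×191.886/1000 + 253100×143.075/1000 + 176600×98.478/1000 + 154700×30.340/1000
= 59388.77 + 36212.26 + 17391.14 + 4693.62 = 117685.79.

117686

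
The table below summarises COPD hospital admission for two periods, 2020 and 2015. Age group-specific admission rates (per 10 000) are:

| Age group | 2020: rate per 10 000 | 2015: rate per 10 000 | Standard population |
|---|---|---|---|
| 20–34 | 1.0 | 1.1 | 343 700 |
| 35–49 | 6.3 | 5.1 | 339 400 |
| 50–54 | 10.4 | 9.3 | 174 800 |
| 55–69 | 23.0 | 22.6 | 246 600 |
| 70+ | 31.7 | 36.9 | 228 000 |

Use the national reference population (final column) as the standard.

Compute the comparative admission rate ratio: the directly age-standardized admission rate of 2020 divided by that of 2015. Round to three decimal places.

Standard total = 1 332 500; weights = 0.2579, 0.2547, 0.1312, 0.1851, 0.1711.
2020: 0.2579×1.0 + 0.2547×6.3 + 0.1312×10.4 + 0.1851×23.0 + 0.1711×31.7 = 12.9075 per 10 000.
2015: 0.2579×1.1 + 0.2547×5.1 + 0.1312×9.3 + 0.1851×22.6 + 0.1711×36.9 = 13.2991 per 10 000.
Ratio = 12.9075 ÷ 13.2991 = 0.97056.

0.971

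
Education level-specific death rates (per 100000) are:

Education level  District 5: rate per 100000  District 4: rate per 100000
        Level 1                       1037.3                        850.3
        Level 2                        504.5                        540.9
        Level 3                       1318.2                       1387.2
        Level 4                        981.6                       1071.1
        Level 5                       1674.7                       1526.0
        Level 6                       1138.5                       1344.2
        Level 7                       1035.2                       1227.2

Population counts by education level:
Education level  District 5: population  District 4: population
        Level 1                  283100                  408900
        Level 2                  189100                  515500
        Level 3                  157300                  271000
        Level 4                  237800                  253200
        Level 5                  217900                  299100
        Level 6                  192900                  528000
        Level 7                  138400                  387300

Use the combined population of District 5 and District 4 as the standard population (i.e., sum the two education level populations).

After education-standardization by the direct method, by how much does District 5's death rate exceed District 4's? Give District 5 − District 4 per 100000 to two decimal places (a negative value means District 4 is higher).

Combined standard total = 4079500; weights = 0.1696, 0.1727, 0.1050, 0.1204, 0.1267, 0.1767, 0.1289.
District 5: 0.1696×1037.3 + 0.1727×504.5 + 0.1050×1318.2 + 0.1204×981.6 + 0.1267×1674.7 + 0.1767×1138.5 + 0.1289×1035.2 = 1066.4547 per 100000.
District 4: 0.1696×850.3 + 0.1727×540.9 + 0.1050×1387.2 + 0.1204×1071.1 + 0.1267×1526.0 + 0.1767×1344.2 + 0.1289×1227.2 = 1101.2841 per 100000.
Difference = 1066.4547 − 1101.2841 = -34.8293.

-34.83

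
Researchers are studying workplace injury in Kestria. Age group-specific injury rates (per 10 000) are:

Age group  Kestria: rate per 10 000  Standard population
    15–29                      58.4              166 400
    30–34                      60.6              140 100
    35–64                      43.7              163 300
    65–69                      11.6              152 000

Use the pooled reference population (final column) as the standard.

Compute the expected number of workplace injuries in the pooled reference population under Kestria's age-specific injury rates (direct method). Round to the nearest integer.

Expected workplace injuries = Σ (standard pop × age-specific rate ÷ 10 000)
= 166 400×58.4/10 000 + 140 100×60.6/10 000 + 163 300×43.7/10 000 + 152 000×11.6/10 000
= 971.78 + 849.01 + 713.62 + 176.32 = 2710.72.

2711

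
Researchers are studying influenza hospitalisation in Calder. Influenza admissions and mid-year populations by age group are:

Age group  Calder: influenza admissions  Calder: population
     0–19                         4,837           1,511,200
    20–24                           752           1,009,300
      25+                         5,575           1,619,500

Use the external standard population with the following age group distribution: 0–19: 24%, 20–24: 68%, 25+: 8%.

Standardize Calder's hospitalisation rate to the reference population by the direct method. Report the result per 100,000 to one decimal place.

155.0

Age-specific rates per 100,000 for Calder: 320.08, 74.51, 344.24.
Standard weights: 0.24, 0.68, 0.08.
Standardized rate: 0.2400×320.08 + 0.6800×74.51 + 0.0800×344.24 = 155.0226 per 100,000.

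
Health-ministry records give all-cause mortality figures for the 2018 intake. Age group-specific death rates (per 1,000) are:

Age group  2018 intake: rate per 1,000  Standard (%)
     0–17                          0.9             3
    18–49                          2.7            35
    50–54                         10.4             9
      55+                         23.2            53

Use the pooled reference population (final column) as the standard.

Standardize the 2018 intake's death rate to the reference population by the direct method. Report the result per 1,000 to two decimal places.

Standard weights: 0.03, 0.35, 0.09, 0.53.
Standardized rate: 0.0300×0.9 + 0.3500×2.7 + 0.0900×10.4 + 0.5300×23.2 = 14.2040 per 1,000.

14.20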